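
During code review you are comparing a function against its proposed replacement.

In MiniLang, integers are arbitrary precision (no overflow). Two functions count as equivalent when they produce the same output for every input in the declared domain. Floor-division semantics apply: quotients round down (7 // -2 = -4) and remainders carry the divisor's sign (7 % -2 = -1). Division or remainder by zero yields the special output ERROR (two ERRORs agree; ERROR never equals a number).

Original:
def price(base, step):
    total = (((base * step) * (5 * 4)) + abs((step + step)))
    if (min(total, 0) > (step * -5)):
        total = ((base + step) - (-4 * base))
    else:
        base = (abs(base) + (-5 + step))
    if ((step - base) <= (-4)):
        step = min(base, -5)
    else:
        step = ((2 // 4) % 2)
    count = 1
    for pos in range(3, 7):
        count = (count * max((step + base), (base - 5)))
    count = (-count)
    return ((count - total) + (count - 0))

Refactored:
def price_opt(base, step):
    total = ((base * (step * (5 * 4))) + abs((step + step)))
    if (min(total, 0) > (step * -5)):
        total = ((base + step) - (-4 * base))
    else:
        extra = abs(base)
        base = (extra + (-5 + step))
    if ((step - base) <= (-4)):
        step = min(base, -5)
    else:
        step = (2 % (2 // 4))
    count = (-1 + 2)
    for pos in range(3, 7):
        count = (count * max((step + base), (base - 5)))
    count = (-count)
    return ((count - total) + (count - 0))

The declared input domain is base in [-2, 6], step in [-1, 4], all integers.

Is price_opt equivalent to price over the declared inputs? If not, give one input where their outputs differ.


Run the pair on base=-2, step=-1.
price: total=42, then (min(total, 0) > (step * -5)) is false, then base=-4, then ((step - base) <= (-4)) is false, then step=0, then count=1, then (pos=3), then count=-4, then (pos=4), then count=16, then (pos=5), then count=-64, then (pos=6), then count=256, then count=-256, then returns -554
price_opt: total=42, then (min(total, 0) > (step * -5)) is false, then extra=2, then base=-4, then ((step - base) <= (-4)) is false, then a zero divisor aborts: ERROR
-554 != ERROR, so the rewrite changes behavior.
verdict: not equivalent; witness: base=-2, step=-1


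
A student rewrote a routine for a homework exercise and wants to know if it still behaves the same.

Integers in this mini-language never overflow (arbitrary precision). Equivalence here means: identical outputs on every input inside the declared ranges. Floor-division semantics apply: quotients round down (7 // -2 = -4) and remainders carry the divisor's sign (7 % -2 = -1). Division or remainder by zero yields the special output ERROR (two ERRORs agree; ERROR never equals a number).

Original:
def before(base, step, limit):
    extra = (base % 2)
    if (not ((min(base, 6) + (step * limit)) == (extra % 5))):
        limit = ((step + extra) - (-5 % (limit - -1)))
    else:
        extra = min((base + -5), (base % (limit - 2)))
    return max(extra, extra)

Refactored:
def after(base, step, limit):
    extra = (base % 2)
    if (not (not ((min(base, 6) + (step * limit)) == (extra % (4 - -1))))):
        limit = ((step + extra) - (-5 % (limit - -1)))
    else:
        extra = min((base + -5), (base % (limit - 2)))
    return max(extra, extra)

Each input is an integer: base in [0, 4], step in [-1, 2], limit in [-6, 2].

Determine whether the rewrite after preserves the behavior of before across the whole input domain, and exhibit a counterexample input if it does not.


Evaluate both at base=0, step=-1, limit=-6.
before: extra=0, then (not ((min(base, 6) + (step * limit)) == (extra % 5))) is true, then limit=-1, then returns 0
after: extra=0, then (not (not ((min(base, 6) + (step * limit)) == (extra % (4 - -1))))) is false, then extra=-5, then returns -5
0 and -5 differ, so these are not the same function on this domain.
verdict: not equivalent; witness: base=0, step=-1, limit=-6


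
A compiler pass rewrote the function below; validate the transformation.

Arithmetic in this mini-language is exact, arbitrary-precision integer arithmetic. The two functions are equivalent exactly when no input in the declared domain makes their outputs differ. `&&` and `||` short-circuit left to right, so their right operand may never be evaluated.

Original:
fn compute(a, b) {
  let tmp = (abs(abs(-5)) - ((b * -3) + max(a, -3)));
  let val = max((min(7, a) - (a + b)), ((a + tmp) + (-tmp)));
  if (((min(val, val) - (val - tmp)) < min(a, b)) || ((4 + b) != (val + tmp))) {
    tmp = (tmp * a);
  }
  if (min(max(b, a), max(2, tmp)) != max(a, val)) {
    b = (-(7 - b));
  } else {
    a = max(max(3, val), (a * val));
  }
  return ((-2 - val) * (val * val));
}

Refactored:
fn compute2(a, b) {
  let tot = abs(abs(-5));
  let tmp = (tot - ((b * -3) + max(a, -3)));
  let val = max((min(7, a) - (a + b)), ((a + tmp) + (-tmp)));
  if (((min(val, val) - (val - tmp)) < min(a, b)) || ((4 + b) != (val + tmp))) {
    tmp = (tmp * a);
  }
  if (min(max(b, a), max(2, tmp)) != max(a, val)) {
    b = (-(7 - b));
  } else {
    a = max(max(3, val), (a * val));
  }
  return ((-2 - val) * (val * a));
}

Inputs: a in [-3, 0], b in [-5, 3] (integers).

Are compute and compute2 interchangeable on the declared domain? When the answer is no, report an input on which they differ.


These are not equivalent — on a=-3, b=-5 the outputs split (-175 vs 105).
compute: tmp=-7, then val=5, then (((min(val, val) - (val - tmp)) < min(a, b)) || ((4 + b) != (val + tmp))) is true, then tmp=21, then (min(max(b, a), max(2, tmp)) != max(a, val)) is true, then b=-12, then returns -175
compute2: tot=5, then tmp=-7, then val=5, then (((min(val, val) - (val - tmp)) < min(a, b)) || ((4 + b) != (val + tmp))) is true, then tmp=21, then (min(max(b, a), max(2, tmp)) != max(a, val)) is true, then b=-12, then returns 105
verdict: not equivalent; witness: a=-3, b=-5


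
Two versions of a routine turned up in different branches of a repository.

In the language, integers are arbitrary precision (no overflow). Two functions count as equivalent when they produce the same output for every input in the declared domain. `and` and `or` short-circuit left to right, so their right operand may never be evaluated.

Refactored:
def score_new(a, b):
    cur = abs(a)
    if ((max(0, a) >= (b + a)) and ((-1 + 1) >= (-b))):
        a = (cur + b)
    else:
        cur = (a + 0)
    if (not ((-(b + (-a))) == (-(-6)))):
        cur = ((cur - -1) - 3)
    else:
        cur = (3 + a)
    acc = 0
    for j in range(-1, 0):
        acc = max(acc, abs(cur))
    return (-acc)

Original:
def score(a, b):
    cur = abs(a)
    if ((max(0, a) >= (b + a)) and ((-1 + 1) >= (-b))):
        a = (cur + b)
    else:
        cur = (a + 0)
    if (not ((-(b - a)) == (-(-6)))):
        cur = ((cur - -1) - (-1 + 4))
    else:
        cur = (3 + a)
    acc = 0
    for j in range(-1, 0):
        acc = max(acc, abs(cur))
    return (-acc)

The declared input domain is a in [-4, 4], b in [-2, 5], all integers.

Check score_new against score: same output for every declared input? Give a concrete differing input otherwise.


Equivalent — the differences include arithmetic usage differs; constant usage differs, yet no declared input distinguishes the two.
As a probe, take a=-1, b=0: score runs cur becomes 1; next ((max(0, a) >= (b + a)) and ((-1 + 1) >= (-b))) evaluates to true; next a becomes 1; next (not ((-(b - a)) == (-(-6)))) evaluates to true; next cur becomes -1; next acc becomes 0; next at j=-1:; next acc becomes 1; next final value -1; score_new runs cur becomes 1; next ((max(0, a) >= (b + a)) and ((-1 + 1) >= (-b))) evaluates to true; next a becomes 1; next (not ((-(b + (-a))) == (-(-6)))) evaluates to true; next cur becomes -1; next acc becomes 0; next at j=-1:; next acc becomes 1; next final value -1; both end at -1.
Checked all 72 inputs in the declared domain: the outputs agree on every one.
verdict: equivalent


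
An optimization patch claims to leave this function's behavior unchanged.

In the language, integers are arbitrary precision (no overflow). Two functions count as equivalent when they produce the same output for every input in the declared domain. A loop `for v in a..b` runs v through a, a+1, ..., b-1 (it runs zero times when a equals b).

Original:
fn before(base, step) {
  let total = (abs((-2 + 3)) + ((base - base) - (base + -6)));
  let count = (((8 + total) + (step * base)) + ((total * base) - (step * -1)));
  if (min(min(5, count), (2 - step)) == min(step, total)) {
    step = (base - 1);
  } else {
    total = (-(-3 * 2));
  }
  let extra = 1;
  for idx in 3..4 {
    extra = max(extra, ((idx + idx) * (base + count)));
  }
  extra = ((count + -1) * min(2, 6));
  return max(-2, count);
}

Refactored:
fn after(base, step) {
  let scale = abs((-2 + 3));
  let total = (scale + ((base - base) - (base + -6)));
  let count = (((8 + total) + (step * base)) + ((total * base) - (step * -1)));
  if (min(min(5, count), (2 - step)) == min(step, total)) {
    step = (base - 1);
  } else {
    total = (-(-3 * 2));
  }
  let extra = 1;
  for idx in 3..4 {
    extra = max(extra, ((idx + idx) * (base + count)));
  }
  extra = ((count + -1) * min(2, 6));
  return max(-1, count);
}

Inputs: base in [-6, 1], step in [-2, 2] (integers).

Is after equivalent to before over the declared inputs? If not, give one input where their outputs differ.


Take base=-6, step=-2.
before: total becomes 13; next count becomes -47; next (min(min(5, count), (2 - step)) == min(step, total)) evaluates to false; next total becomes 6; next extra becomes 1; next at idx=3:; next extra becomes 1; next extra becomes -96; next final value -2
after: scale becomes 1; next total becomes 13; next count becomes -47; next (min(min(5, count), (2 - step)) == min(step, total)) evaluates to false; next total becomes 6; next extra becomes 1; next at idx=3:; next extra becomes 1; next extra becomes -96; next final value -1
-2 against -1: the behavior changed.
verdict: not equivalent; witness: base=-6, step=-2


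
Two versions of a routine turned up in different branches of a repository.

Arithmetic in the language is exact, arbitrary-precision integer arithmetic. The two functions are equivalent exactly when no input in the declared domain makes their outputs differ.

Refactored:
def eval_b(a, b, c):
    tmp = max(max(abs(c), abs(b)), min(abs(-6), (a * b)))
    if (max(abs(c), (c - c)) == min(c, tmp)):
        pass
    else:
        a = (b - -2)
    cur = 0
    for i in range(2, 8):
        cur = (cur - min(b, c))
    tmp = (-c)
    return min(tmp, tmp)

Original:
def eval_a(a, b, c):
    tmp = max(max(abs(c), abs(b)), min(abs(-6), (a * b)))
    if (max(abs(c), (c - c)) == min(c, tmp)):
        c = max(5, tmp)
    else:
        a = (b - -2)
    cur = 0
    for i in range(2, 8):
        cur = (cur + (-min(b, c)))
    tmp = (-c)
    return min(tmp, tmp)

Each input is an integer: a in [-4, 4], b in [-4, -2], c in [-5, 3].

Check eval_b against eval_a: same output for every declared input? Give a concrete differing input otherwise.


Not equivalent: a=-4, b=-4, c=0 separates them (-6 vs 0).
eval_a: tmp = 6; (max(abs(c), (c - c)) == min(c, tmp)) -> true; c = 6; cur = 0; [i=2]; cur = 4; [i=3]; cur = 8; [i=4]; cur = 12; [i=5]; cur = 16; [i=6]; cur = 20; [i=7]; cur = 24; tmp = -6; return -6
eval_b: tmp = 6; (max(abs(c), (c - c)) == min(c, tmp)) -> true; cur = 0; [i=2]; cur = 4; [i=3]; cur = 8; [i=4]; cur = 12; [i=5]; cur = 16; [i=6]; cur = 20; [i=7]; cur = 24; tmp = 0; return 0
verdict: not equivalent; witness: a=-4, b=-4, c=0


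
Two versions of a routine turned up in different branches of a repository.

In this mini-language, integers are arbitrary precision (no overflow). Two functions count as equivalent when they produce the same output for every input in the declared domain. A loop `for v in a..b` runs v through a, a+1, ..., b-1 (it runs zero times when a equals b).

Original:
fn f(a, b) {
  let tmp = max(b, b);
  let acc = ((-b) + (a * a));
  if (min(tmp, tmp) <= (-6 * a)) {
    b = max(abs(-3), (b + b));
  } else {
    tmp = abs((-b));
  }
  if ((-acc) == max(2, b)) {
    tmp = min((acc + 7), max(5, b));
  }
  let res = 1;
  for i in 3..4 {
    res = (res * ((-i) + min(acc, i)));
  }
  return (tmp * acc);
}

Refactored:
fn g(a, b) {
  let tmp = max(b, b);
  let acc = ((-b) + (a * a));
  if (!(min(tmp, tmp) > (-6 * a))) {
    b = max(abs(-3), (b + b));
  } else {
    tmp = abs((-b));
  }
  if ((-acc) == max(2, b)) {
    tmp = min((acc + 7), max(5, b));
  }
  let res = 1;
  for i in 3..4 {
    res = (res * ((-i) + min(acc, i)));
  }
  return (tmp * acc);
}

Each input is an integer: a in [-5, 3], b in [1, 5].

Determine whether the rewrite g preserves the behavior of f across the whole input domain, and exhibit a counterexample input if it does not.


Differences: boolean connective usage differs; comparison usage differs — yet all 45 inputs agree.
verdict: equivalent


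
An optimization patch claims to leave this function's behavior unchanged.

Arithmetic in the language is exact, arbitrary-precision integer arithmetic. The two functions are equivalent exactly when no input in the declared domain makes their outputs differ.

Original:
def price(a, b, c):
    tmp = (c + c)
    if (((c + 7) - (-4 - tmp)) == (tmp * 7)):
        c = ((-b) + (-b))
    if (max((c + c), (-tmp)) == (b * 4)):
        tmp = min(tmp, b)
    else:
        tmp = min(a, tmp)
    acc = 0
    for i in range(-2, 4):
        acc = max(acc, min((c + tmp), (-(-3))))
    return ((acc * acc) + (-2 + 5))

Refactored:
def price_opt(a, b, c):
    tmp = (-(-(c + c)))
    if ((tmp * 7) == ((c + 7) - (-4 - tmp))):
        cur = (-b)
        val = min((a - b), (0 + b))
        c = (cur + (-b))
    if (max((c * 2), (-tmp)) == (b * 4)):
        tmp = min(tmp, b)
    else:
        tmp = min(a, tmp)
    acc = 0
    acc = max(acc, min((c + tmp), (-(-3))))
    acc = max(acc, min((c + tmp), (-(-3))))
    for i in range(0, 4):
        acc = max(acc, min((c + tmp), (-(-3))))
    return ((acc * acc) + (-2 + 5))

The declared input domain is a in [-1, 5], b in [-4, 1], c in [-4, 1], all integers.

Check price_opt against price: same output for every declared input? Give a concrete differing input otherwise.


Equivalent — the differences include statement counts differ; also local variable names differ; also min/max/abs usage differs; also loop structure differs; also constant usage differs; also arithmetic usage differs, yet no declared input distinguishes the two.
As a probe, take a=-1, b=1, c=0: price runs tmp=0, then (((c + 7) - (-4 - tmp)) == (tmp * 7)) is false, then (max((c + c), (-tmp)) == (b * 4)) is false, then tmp=-1, then acc=0, then (i=-2), then acc=0, then (i=-1), then acc=0, then (i=0), then acc=0, then (i=1), then acc=0, then (i=2), then acc=0, then (i=3), then acc=0, then returns 3; price_opt runs tmp=0, then ((tmp * 7) == ((c + 7) - (-4 - tmp))) is false, then (max((c * 2), (-tmp)) == (b * 4)) is false, then tmp=-1, then acc=0, then acc=0, then acc=0, then (i=0), then acc=0, then (i=1), then acc=0, then (i=2), then acc=0, then (i=3), then acc=0, then returns 3; both end at 3.
Sweeping the whole domain (252 inputs) finds no disagreement.
verdict: equivalent


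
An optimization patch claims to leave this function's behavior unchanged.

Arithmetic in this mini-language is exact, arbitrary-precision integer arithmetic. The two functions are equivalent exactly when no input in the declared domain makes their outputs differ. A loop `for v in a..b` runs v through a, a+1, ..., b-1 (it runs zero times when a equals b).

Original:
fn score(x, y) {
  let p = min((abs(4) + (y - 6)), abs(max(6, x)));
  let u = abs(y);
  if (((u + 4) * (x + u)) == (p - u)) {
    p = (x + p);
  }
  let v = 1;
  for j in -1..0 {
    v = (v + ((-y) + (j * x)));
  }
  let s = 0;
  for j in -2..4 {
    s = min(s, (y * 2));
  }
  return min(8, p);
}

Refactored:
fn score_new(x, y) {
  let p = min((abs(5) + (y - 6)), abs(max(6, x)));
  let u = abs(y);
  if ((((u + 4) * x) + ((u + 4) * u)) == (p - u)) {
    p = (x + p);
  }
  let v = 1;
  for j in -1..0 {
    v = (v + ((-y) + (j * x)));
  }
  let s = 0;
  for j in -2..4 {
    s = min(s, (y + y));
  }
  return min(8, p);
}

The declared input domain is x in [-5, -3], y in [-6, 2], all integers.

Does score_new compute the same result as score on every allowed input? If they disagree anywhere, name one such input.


The rewrite breaks on x=-5, y=-6, where the results are -8 and -7.
score: p=-8, then u=6, then (((u + 4) * (x + u)) == (p - u)) is false, then v=1, then (j=-1), then v=12, then s=0, then (j=-2), then s=-12, then (j=-1), then s=-12, then (j=0), then s=-12, then (j=1), then s=-12, then (j=2), then s=-12, then (j=3), then s=-12, then returns -8
score_new: p=-7, then u=6, then ((((u + 4) * x) + ((u + 4) * u)) == (p - u)) is false, then v=1, then (j=-1), then v=12, then s=0, then (j=-2), then s=-12, then (j=-1), then s=-12, then (j=0), then s=-12, then (j=1), then s=-12, then (j=2), then s=-12, then (j=3), then s=-12, then returns -7
verdict: not equivalent; witness: x=-5, y=-6


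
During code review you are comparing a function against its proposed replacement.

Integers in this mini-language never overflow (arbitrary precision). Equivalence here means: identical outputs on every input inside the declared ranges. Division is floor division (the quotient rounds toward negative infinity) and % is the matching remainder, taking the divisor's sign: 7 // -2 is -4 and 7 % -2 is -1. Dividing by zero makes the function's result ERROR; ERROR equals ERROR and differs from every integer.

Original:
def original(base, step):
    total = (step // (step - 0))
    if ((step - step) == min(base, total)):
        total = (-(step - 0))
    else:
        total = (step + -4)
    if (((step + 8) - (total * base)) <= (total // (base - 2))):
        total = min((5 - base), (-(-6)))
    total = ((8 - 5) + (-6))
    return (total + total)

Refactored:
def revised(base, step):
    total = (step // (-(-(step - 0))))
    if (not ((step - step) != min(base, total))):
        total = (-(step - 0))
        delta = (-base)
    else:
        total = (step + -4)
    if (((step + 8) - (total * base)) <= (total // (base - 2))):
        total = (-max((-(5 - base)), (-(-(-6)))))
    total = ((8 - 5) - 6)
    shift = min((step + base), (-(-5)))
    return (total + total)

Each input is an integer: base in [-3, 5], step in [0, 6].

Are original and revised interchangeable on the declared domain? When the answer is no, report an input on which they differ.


Comparing the listings, the differences include: constant usage differs; and local variable names differ; and min/max/abs usage differs; and boolean connective usage differs; and arithmetic usage differs; and comparison usage differs; and statement counts differ.
Tracing base=-2, step=5: original: total := 1 | ((step - step) == min(base, total)): false | total := 1 | (((step + 8) - (total * base)) <= (total // (base - 2))): false | total := -3 | result -6 | revised: total := 1 | (not ((step - step) != min(base, total))): false | total := 1 | (((step + 8) - (total * base)) <= (total // (base - 2))): false | total := -3 | shift := 3 | result -6 — matching result -6.
Across all 63 domain points the two functions coincide.
verdict: equivalent


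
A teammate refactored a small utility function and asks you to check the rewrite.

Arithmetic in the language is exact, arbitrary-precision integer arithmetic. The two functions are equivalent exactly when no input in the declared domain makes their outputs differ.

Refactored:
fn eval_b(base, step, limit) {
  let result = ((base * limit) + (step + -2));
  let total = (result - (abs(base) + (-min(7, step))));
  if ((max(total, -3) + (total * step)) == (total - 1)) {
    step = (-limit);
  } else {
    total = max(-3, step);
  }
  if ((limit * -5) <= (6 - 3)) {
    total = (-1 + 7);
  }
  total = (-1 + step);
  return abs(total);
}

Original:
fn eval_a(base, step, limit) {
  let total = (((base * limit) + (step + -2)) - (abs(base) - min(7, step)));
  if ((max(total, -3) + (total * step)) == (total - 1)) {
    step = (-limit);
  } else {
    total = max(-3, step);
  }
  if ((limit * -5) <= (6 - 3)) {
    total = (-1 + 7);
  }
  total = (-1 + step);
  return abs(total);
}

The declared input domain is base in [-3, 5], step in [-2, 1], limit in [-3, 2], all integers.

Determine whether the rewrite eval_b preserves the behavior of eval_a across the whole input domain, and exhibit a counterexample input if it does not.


The two are interchangeable: local variable names differ; statement counts differ; arithmetic usage differs, and every declared input agrees.
As a probe, take base=5, step=1, limit=0: eval_a runs total becomes -5; next ((max(total, -3) + (total * step)) == (total - 1)) evaluates to false; next total becomes 1; next ((limit * -5) <= (6 - 3)) evaluates to true; next total becomes 6; next total becomes 0; next final value 0; eval_b runs result becomes -1; next total becomes -5; next ((max(total, -3) + (total * step)) == (total - 1)) evaluates to false; next total becomes 1; next ((limit * -5) <= (6 - 3)) evaluates to true; next total becomes 6; next total becomes 0; next final value 0; both end at 0.
Every one of the 216 inputs gives matching results.
verdict: equivalent


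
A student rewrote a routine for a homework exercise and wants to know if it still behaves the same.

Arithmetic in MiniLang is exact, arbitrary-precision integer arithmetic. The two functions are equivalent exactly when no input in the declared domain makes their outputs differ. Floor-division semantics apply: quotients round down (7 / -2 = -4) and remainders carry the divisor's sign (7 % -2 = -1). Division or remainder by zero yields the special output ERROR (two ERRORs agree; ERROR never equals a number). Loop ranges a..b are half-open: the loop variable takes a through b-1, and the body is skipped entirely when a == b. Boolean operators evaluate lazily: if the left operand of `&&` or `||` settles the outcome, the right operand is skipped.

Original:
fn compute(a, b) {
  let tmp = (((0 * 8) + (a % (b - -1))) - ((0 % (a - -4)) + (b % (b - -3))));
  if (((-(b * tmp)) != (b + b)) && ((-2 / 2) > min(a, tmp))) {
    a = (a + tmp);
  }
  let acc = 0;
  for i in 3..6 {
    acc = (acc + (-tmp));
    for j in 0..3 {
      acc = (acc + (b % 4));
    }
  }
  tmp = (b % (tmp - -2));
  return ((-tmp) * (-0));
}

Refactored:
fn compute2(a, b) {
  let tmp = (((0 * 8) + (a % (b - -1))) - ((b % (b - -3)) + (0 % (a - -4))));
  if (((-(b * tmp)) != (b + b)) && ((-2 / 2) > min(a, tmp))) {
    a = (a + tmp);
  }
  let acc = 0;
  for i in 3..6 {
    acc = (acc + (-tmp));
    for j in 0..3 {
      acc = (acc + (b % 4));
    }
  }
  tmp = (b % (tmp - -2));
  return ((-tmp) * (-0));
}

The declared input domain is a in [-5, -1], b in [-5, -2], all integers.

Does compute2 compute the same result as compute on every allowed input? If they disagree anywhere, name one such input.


This is a faithful refactor — same computation, different form, but the computed results match everywhere.
As a probe, take a=-1, b=-5: compute runs tmp becomes 0; next (((-(b * tmp)) != (b + b)) && ((-2 / 2) > min(a, tmp))) evaluates to false; next acc becomes 0; next at i=3:; next acc becomes 0; next at j=0:; next acc becomes 3; next at j=1:; next acc becomes 6; next at j=2:; next acc becomes 9; next at i=4:; next acc becomes 9; next at j=0:; next acc becomes 12; next at j=1:; next acc becomes 15; next at j=2:; next acc becomes 18; next at i=5:; next acc becomes 18; next at j=0:; next acc becomes 21; next at j=1:; next acc becomes 24; next at j=2:; next acc becomes 27; next tmp becomes 1; next final value 0; compute2 runs tmp becomes 0; next (((-(b * tmp)) != (b + b)) && ((-2 / 2) > min(a, tmp))) evaluates to false; next acc becomes 0; next at i=3:; next acc becomes 0; next at j=0:; next acc becomes 3; next at j=1:; next acc becomes 6; next at j=2:; next acc becomes 9; next at i=4:; next acc becomes 9; next at j=0:; next acc becomes 12; next at j=1:; next acc becomes 15; next at j=2:; next acc becomes 18; next at i=5:; next acc becomes 18; next at j=0:; next acc becomes 21; next at j=1:; next acc becomes 24; next at j=2:; next acc becomes 27; next tmp becomes 1; next final value 0; both end at 0.
An exhaustive pass over the 20 declared inputs shows identical outputs.
verdict: equivalent


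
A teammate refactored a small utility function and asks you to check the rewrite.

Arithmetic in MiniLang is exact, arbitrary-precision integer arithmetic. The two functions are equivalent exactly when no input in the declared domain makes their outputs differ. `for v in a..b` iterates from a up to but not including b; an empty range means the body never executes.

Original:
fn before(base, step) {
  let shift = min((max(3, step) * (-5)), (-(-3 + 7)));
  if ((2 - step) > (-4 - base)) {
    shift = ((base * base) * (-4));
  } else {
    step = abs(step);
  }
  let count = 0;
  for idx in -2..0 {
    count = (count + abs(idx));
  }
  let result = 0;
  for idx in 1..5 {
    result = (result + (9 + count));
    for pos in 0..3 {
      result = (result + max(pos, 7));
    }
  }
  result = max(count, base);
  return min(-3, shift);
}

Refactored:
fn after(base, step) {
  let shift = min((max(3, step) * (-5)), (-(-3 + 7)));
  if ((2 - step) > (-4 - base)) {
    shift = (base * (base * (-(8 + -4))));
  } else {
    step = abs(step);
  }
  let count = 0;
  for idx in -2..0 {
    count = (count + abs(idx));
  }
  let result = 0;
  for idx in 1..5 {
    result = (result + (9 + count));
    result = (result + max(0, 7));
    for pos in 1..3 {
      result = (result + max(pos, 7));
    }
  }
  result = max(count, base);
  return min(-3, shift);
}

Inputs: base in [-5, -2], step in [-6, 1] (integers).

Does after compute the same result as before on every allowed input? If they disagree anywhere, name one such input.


Comparing the listings, the differences include: statement counts differ; arithmetic usage differs; loop structure differs; min/max/abs usage differs; constant usage differs.
Spot check at base=-2, step=0 — before: shift=-15, then ((2 - step) > (-4 - base)) is true, then shift=-16, then count=0, then (idx=-2), then count=2, then (idx=-1), then count=3, then result=0, then (idx=1), then result=12, then (pos=0), then result=19, then (pos=1), then result=26, then (pos=2), then result=33, then (idx=2), then result=45, then (pos=0), then result=52, then (pos=1), then result=59, then (pos=2), then result=66, then (idx=3), then result=78, then (pos=0), then result=85, then (pos=1), then result=92, then (pos=2), then result=99, then (idx=4), then result=111, then (pos=0), then result=118, then (pos=1), then result=125, then (pos=2), then result=132, then result=3, then returns -16. after: shift=-15, then ((2 - step) > (-4 - base)) is true, then shift=-16, then count=0, then (idx=-2), then count=2, then (idx=-1), then count=3, then result=0, then (idx=1), then result=12, then result=19, then (pos=1), then result=26, then (pos=2), then result=33, then (idx=2), then result=45, then result=52, then (pos=1), then result=59, then (pos=2), then result=66, then (idx=3), then result=78, then result=85, then (pos=1), then result=92, then (pos=2), then result=99, then (idx=4), then result=111, then result=118, then (pos=1), then result=125, then (pos=2), then result=132, then result=3, then returns -16. Both give -16.
An exhaustive pass over the 32 declared inputs shows identical outputs.
verdict: equivalent


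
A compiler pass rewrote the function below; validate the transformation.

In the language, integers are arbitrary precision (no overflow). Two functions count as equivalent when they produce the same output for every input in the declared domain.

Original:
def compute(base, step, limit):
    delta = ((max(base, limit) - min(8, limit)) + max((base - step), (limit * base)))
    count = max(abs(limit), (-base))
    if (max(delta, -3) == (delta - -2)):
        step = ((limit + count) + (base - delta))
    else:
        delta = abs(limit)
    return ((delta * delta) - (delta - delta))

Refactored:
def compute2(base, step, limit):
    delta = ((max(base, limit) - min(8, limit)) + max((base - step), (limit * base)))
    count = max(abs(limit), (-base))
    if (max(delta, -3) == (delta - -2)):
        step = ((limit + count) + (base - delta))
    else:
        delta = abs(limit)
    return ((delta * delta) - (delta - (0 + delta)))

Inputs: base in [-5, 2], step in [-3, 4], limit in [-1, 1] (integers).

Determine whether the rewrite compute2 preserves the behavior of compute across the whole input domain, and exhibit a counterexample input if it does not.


Comparing the listings, the differences include: arithmetic usage differs; and constant usage differs.
One worked example (base=0, step=2, limit=0) — compute: delta = 0; count = 0; (max(delta, -3) == (delta - -2)) -> false; delta = 0; return 0; compute2: delta = 0; count = 0; (max(delta, -3) == (delta - -2)) -> false; delta = 0; return 0; agreement on 0.
Sweeping the whole domain (192 inputs) finds no disagreement.
verdict: equivalent


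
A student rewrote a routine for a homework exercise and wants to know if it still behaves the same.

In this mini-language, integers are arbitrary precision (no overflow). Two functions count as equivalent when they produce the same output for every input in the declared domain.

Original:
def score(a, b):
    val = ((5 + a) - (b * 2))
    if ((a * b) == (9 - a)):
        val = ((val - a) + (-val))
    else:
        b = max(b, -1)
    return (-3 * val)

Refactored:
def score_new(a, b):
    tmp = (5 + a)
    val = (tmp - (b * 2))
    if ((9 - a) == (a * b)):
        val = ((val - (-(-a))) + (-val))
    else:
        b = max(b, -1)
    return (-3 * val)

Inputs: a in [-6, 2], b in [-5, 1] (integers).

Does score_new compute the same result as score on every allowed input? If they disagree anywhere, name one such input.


Behavior is preserved: although statement counts differ, plus local variable names differ, the outputs never diverge.
One worked example (a=-6, b=-4) — score: val := 7 | ((a * b) == (9 - a)): false | b := -1 | result -21; score_new: tmp := -1 | val := 7 | ((9 - a) == (a * b)): false | b := -1 | result -21; agreement on -21.
Across all 63 domain points the two functions coincide.
verdict: equivalent


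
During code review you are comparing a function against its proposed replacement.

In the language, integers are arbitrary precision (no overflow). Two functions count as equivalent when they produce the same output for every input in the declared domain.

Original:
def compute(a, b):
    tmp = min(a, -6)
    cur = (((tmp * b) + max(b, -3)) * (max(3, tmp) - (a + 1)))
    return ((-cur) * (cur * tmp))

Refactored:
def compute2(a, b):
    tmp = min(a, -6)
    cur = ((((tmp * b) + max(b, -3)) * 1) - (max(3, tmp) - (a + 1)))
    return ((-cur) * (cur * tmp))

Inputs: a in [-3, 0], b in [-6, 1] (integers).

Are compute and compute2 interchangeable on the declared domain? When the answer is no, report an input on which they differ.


At a=-3, b=-6: compute gives 163350, compute2 gives 4704.
verdict: not equivalent; witness: a=-3, b=-6


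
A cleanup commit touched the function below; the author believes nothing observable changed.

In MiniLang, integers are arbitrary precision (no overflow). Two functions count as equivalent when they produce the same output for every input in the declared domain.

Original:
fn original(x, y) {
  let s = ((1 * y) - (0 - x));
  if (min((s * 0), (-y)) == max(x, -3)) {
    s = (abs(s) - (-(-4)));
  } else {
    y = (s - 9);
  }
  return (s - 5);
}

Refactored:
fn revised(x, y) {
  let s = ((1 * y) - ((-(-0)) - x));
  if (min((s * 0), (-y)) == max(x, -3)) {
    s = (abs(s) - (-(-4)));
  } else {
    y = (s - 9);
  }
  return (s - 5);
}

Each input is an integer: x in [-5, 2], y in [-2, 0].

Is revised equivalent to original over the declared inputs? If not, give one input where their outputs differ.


Side by side, the visible changes include: same computation, different form.
Spot check at x=-2, y=-1 — original: s = -3; (min((s * 0), (-y)) == max(x, -3)) -> false; y = -12; return -8. revised: s = -3; (min((s * 0), (-y)) == max(x, -3)) -> false; y = -12; return -8. Both give -8.
Every one of the 24 inputs gives matching results.
verdict: equivalent


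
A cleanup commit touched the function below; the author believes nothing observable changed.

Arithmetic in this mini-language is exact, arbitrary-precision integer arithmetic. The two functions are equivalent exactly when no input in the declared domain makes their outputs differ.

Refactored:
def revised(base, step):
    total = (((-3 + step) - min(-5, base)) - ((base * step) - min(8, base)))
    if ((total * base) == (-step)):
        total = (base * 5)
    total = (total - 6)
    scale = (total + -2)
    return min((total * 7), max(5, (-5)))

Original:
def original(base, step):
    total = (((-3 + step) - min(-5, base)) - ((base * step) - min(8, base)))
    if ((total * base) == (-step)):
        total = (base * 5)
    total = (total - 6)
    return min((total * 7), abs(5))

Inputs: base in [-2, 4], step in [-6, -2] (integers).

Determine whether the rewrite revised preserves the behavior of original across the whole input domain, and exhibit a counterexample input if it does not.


Comparing the listings, the differences include: statement counts differ, plus local variable names differ, plus arithmetic usage differs, plus min/max/abs usage differs, plus constant usage differs.
As a probe, take base=0, step=-2: original runs total=0, then ((total * base) == (-step)) is false, then total=-6, then returns -42; revised runs total=0, then ((total * base) == (-step)) is false, then total=-6, then scale=-8, then returns -42; both end at -42.
Checked all 35 inputs in the declared domain: the outputs agree on every one.
verdict: equivalent


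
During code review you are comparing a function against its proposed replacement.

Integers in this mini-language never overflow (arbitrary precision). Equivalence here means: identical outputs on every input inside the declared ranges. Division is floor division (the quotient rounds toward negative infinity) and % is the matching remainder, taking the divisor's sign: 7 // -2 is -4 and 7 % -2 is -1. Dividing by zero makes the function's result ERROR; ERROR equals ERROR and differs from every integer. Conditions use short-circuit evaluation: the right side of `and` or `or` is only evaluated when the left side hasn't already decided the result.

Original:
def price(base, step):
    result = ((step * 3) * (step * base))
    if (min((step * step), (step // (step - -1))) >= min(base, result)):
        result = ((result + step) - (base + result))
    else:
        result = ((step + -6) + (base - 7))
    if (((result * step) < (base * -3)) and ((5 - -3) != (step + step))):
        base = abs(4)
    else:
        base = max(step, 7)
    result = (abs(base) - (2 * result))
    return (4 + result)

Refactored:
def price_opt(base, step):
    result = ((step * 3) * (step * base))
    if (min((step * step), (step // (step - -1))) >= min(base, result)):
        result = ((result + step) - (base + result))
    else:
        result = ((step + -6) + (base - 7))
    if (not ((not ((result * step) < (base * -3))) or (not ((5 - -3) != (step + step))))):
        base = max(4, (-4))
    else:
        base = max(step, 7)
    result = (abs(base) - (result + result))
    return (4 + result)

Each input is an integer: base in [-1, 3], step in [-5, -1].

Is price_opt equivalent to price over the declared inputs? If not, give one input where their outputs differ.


The two are interchangeable: constant usage differs; arithmetic usage differs; min/max/abs usage differs; boolean connective usage differs, and every declared input agrees.
Tracing base=-1, step=-1: price: result = -3; division by zero -> ERROR | price_opt: result = -3; division by zero -> ERROR — matching result ERROR.
Across all 25 domain points the two functions coincide.
verdict: equivalent


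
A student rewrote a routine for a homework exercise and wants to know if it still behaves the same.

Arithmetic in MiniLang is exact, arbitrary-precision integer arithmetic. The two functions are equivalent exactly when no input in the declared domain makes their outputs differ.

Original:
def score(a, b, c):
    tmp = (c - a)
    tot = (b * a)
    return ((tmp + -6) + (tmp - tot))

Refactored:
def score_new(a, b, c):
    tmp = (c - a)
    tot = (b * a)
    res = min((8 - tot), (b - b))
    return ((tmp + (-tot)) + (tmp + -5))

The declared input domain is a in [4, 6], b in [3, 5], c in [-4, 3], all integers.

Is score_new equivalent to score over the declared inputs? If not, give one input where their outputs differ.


There is a counterexample at a=4, b=3, c=-4: -34 on one side, -33 on the other.
score: tmp becomes -8; next tot becomes 12; next final value -34
score_new: tmp becomes -8; next tot becomes 12; next res becomes -4; next final value -33
verdict: not equivalent; witness: a=4, b=3, c=-4


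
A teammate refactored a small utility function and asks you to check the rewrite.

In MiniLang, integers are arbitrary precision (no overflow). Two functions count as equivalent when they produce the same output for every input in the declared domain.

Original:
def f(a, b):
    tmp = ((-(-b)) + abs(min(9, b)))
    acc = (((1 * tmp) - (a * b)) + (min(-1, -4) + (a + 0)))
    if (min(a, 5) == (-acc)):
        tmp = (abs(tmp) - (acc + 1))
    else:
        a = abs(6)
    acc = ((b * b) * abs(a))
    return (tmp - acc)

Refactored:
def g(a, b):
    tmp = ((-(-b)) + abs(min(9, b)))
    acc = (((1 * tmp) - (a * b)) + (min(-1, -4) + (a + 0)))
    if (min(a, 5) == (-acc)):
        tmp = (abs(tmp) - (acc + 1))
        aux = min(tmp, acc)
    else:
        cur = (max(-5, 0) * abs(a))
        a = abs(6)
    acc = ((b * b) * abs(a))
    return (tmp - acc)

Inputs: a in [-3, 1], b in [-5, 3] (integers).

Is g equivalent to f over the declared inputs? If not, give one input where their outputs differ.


This is a faithful refactor — statement counts differ, constant usage differs, arithmetic usage differs, min/max/abs usage differs, local variable names differ, but the computed results match everywhere.
One worked example (a=-2, b=-5) — f: tmp := 0 | acc := -16 | (min(a, 5) == (-acc)): false | a := 6 | acc := 150 | result -150; g: tmp := 0 | acc := -16 | (min(a, 5) == (-acc)): false | cur := 0 | a := 6 | acc := 150 | result -150; agreement on -150.
Checked all 45 inputs in the declared domain: the outputs agree on every one.
verdict: equivalent


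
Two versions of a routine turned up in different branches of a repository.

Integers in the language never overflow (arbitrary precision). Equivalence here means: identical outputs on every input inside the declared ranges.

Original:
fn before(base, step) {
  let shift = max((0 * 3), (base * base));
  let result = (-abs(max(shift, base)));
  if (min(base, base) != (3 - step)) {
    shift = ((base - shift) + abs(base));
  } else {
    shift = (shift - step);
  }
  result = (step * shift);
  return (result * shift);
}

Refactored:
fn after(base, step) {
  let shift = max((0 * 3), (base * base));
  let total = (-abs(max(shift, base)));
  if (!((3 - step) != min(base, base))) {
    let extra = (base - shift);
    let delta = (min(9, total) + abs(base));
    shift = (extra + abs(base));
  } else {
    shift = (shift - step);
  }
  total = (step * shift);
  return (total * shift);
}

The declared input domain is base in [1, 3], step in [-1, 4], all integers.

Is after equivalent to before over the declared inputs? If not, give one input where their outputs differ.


There is a counterexample at base=1, step=-1: -1 on one side, -4 on the other.
before: shift = 1; result = -1; (min(base, base) != (3 - step)) -> true; shift = 1; result = -1; return -1
after: shift = 1; total = -1; (!((3 - step) != min(base, base))) -> false; shift = 2; total = -2; return -4
verdict: not equivalent; witness: base=1, step=-1


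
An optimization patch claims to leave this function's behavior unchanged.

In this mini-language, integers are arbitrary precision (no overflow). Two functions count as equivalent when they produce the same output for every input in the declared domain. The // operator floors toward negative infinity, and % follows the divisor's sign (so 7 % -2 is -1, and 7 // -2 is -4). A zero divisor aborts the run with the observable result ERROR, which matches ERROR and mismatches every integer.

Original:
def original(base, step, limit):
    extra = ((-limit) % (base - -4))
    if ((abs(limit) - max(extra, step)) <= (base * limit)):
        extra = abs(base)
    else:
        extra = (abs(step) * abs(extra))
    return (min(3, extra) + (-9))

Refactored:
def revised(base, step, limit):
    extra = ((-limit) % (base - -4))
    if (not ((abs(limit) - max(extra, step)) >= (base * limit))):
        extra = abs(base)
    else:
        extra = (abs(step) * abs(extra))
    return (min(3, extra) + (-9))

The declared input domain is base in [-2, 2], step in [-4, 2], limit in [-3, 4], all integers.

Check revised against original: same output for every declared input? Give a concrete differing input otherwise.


The rewrite breaks on base=-2, step=-4, limit=0, where the results are -7 and -9.
original: extra := 0 | ((abs(limit) - max(extra, step)) <= (base * limit)): true | extra := 2 | result -7
revised: extra := 0 | (not ((abs(limit) - max(extra, step)) >= (base * limit))): false | extra := 0 | result -9
verdict: not equivalent; witness: base=-2, step=-4, limit=0
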